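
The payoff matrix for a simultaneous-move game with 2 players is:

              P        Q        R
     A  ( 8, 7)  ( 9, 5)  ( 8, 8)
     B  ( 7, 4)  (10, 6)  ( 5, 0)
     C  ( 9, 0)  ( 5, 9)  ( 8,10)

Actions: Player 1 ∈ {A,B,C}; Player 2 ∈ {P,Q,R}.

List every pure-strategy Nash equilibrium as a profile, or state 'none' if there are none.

NE set: (A,R), (B,Q), (C,R)

(A,P): not NE [P1→C gives 9>8; P2→R gives 8>7]
(A,Q): not NE [P1→B gives 10>9; P2→R gives 8>5]
(A,R): NE
(B,P): not NE [P1→C gives 9>7; P2→Q gives 6>4]
(B,Q): NE
(B,R): not NE [P1→C gives 8>5; P2→Q gives 6>0]
(C,P): not NE [P2→R gives 10>0]
(C,Q): not NE [P1→B gives 10>5; P2→R gives 10>9]
(C,R): NE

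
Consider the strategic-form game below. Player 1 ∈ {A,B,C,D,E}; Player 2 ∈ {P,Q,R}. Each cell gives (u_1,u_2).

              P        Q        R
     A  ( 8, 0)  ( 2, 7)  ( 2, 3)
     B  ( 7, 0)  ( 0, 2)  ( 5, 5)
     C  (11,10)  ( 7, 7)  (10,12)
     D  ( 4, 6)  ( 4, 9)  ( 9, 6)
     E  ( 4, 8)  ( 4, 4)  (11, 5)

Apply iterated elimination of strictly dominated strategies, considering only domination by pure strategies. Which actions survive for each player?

P1 drop A (C beats it: P:11>8 Q:7>2 R:10>2)
P1 drop B (C beats it: P:11>7 Q:7>0 R:10>5)
P1 drop D (C beats it: P:11>4 Q:7>4 R:10>9)
P2 drop Q (P beats it: C:10>7 E:8>4)
P1→{C,E} P2→{P,R}

Survivors P1:{C,E} P2:{P,R}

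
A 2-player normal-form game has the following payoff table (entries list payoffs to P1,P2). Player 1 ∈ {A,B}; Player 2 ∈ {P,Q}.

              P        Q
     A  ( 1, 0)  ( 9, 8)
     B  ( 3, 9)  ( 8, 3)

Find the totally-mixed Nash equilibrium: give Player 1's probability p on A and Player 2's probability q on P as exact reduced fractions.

(p,q) = (3/7, 1/3)

P1 indiff ⇒ q·1+(1-q)·9 = q·3+(1-q)·8 ⇒ q(-2) = (1-q)(-1) ⇒ q = 1/3
P2 indiff ⇒ p·0+(1-p)·9 = p·8+(1-p)·3 ⇒ p(-8) = (1-p)(-6) ⇒ p = 3/7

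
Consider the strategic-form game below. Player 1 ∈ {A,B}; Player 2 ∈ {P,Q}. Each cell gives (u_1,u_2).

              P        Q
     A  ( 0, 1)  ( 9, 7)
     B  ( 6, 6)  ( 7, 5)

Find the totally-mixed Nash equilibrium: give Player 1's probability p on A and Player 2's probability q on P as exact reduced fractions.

P1 indiff ⇒ q·0+(1-q)·9 = q·6+(1-q)·7 ⇒ q(-6) = (1-q)(-2) ⇒ q = 1/4
P2 indiff ⇒ p·1+(1-p)·6 = p·7+(1-p)·5 ⇒ p(-6) = (1-p)(-1) ⇒ p = 1/7

(p,q) = (1/7, 1/4)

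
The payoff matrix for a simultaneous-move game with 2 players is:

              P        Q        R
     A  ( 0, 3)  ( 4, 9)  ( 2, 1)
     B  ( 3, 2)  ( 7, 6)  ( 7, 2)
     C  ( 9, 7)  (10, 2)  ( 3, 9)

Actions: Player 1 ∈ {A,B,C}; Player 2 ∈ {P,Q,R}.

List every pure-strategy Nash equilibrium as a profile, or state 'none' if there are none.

PSNE: ∅

(A,P): not NE [P1→C gives 9>0; P2→Q gives 9>3]
(A,Q): not NE [P1→C gives 10>4]
(A,R): not NE [P1→B gives 7>2; P2→Q gives 9>1]
(B,P): not NE [P1→C gives 9>3; P2→Q gives 6>2]
(B,Q): not NE [P1→C gives 10>7]
(B,R): not NE [P2→Q gives 6>2]
(C,P): not NE [P2→R gives 9>7]
(C,Q): not NE [P2→R gives 9>2]
(C,R): not NE [P1→B gives 7>3]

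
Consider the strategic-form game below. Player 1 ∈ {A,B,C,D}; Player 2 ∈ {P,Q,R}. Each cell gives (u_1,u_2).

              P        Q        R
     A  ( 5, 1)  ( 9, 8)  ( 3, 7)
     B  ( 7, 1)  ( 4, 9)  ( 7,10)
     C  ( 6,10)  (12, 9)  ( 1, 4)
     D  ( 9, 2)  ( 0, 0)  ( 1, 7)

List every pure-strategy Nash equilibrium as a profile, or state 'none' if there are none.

NE set: (B,R)

(A,P): not NE [P1→D gives 9>5; P2→Q gives 8>1]
(A,Q): not NE [P1→C gives 12>9]
(A,R): not NE [P1→B gives 7>3; P2→Q gives 8>7]
(B,P): not NE [P1→D gives 9>7; P2→R gives 10>1]
(B,Q): not NE [P1→C gives 12>4; P2→R gives 10>9]
(B,R): NE
(C,P): not NE [P1→D gives 9>6]
(C,Q): not NE [P2→P gives 10>9]
(C,R): not NE [P1→B gives 7>1; P2→P gives 10>4]
(D,P): not NE [P2→R gives 7>2]
(D,Q): not NE [P1→C gives 12>0; P2→R gives 7>0]
(D,R): not NE [P1→B gives 7>1]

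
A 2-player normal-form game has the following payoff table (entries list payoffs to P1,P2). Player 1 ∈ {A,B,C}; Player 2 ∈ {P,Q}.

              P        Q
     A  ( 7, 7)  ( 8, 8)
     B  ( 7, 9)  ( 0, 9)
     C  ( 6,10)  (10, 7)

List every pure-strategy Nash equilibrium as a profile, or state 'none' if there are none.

NE set: (B,P)

(A,P): not NE [P2→Q gives 8>7]
(A,Q): not NE [P1→C gives 10>8]
(B,P): NE
(B,Q): not NE [P1→C gives 10>0]
(C,P): not NE [P1→B gives 7>6]
(C,Q): not NE [P2→P gives 10>7]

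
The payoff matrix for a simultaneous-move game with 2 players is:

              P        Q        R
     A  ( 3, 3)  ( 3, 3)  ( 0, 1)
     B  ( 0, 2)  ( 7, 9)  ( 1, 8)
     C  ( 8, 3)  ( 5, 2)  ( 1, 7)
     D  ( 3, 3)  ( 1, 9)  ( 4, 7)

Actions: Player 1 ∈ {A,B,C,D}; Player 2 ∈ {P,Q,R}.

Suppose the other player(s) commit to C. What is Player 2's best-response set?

u_2(P vs C) = 3
u_2(Q vs C) = 2
u_2(R vs C) = 7
max payoff 7 at {R}

P2 best: {R}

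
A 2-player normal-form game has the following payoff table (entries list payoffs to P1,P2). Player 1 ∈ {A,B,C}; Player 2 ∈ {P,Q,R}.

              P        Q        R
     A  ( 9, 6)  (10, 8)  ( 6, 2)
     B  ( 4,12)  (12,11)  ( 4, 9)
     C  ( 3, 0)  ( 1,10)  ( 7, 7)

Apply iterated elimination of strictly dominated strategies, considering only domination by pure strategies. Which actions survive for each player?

P2 drop R (Q beats it: A:8>2 B:11>9 C:10>7)
P1 drop C (A beats it: P:9>3 Q:10>1)
P1→{A,B} P2→{P,Q}

IESDS → P1:{A,B} P2:{P,Q}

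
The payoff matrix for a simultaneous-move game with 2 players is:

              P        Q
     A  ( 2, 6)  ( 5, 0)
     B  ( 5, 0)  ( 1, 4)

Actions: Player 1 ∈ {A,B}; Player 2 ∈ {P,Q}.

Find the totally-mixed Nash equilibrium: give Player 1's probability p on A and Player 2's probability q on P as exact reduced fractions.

P1 indiff ⇒ q·2+(1-q)·5 = q·5+(1-q)·1 ⇒ q(-3) = (1-q)(-4) ⇒ q = 4/7
P2 indiff ⇒ p·6+(1-p)·0 = p·0+(1-p)·4 ⇒ p(6) = (1-p)(4) ⇒ p = 2/5

(p,q) = (2/5, 4/7)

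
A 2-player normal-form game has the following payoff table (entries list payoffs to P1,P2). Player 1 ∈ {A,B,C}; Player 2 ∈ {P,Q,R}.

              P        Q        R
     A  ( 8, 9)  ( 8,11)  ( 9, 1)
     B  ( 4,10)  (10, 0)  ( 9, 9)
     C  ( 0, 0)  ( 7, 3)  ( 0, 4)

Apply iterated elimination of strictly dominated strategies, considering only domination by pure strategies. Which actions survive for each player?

IESDS → P1:{A,B} P2:{P,Q}

P1 drop C (A beats it: P:8>0 Q:8>7 R:9>0)
P2 drop R (P beats it: A:9>1 B:10>9)
P1→{A,B} P2→{P,Q}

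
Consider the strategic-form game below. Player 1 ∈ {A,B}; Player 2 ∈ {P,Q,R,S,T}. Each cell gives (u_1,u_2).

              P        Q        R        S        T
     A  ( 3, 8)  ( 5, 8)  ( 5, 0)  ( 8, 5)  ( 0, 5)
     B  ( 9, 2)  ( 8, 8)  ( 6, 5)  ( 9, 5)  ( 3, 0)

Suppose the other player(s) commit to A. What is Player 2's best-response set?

u_2(P vs A) = 8
u_2(Q vs A) = 8
u_2(R vs A) = 0
u_2(S vs A) = 5
u_2(T vs A) = 5
max payoff 8 at {P,Q}

P2 best: {P,Q}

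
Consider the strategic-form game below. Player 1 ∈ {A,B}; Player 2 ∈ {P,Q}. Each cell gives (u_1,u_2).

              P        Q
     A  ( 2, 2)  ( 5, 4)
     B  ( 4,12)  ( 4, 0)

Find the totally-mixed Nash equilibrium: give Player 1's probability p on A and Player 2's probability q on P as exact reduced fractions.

P1 indiff ⇒ q·2+(1-q)·5 = q·4+(1-q)·4 ⇒ q(-2) = (1-q)(-1) ⇒ q = 1/3
P2 indiff ⇒ p·2+(1-p)·12 = p·4+(1-p)·0 ⇒ p(-2) = (1-p)(-12) ⇒ p = 6/7

(p,q) = (6/7, 1/3)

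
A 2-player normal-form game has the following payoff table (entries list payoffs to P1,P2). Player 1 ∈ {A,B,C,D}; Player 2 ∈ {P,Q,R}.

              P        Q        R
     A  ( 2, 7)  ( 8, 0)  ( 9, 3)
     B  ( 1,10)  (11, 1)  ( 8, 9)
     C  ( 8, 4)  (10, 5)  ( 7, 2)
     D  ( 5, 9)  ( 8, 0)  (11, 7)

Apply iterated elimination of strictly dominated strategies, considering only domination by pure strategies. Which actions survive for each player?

Remaining: P1:{B,C} P2:{P,Q}

P2 drop R (P beats it: A:7>3 B:10>9 C:4>2 D:9>7)
P1 drop A (C beats it: P:8>2 Q:10>8)
P1 drop D (C beats it: P:8>5 Q:10>8)
P1→{B,C} P2→{P,Q}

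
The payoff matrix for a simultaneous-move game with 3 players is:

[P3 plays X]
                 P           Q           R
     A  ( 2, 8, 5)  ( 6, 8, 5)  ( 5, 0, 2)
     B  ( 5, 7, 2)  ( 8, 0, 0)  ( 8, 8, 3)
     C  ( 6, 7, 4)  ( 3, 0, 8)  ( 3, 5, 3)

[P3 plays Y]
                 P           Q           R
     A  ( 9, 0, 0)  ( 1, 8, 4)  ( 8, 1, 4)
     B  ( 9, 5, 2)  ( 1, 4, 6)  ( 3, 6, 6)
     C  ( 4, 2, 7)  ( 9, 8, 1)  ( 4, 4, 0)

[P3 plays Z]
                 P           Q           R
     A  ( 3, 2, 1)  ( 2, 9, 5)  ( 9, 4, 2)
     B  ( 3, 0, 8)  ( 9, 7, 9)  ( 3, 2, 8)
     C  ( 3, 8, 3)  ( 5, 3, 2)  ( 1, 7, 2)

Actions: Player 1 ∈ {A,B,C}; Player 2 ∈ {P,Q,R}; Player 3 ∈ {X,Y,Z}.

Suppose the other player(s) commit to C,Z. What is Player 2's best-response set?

u_2(P vs C,Z) = 8
u_2(Q vs C,Z) = 3
u_2(R vs C,Z) = 7
max payoff 8 at {P}

BR_2 = {P}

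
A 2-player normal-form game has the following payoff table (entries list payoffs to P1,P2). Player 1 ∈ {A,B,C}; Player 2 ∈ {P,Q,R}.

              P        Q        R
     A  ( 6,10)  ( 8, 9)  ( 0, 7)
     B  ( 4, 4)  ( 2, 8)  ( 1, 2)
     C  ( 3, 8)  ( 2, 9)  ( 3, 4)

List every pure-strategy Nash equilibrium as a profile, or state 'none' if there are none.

(A,P): NE
(A,Q): not NE [P2→P gives 10>9]
(A,R): not NE [P1→C gives 3>0; P2→P gives 10>7]
(B,P): not NE [P1→A gives 6>4; P2→Q gives 8>4]
(B,Q): not NE [P1→A gives 8>2]
(B,R): not NE [P1→C gives 3>1; P2→Q gives 8>2]
(C,P): not NE [P1→A gives 6>3; P2→Q gives 9>8]
(C,Q): not NE [P1→A gives 8>2]
(C,R): not NE [P2→Q gives 9>4]

Nash profiles: (A,P)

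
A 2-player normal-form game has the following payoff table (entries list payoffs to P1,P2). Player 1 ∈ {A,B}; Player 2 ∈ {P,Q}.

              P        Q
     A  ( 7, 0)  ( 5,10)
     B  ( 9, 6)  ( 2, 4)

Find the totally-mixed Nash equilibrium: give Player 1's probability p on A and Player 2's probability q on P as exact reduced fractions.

P1 mixes 1/6 on A; P2 mixes 3/5 on P

P1 indiff ⇒ q·7+(1-q)·5 = q·9+(1-q)·2 ⇒ q(-2) = (1-q)(-3) ⇒ q = 3/5
P2 indiff ⇒ p·0+(1-p)·6 = p·10+(1-p)·4 ⇒ p(-10) = (1-p)(-2) ⇒ p = 1/6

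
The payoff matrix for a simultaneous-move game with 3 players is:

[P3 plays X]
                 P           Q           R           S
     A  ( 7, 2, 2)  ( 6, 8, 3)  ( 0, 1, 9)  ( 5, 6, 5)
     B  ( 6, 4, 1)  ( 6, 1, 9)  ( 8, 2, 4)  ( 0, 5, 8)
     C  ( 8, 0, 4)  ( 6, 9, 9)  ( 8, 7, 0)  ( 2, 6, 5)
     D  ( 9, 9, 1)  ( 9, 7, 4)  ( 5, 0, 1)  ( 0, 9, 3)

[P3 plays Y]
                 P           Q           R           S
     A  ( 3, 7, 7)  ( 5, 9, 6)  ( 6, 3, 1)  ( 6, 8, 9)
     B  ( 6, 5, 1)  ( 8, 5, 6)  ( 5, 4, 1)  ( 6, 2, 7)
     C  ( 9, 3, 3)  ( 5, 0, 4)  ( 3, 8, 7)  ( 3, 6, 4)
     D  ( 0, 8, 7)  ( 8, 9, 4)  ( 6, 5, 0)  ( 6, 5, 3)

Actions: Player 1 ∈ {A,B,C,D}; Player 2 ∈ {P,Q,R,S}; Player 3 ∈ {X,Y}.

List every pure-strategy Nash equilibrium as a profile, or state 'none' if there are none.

NE set: (D,Q,Y)

(A,P,X): not NE [P1→D gives 9>7; P2→Q gives 8>2; P3→Y gives 7>2]
(A,P,Y): not NE [P1→C gives 9>3; P2→Q gives 9>7]
(A,Q,X): not NE [P1→D gives 9>6; P3→Y gives 6>3]
(A,Q,Y): not NE [P1→D gives 8>5]
(A,R,X): not NE [P1→C gives 8>0; P2→Q gives 8>1]
(A,R,Y): not NE [P2→Q gives 9>3; P3→X gives 9>1]
(A,S,X): not NE [P2→Q gives 8>6; P3→Y gives 9>5]
(A,S,Y): not NE [P2→Q gives 9>8]
(B,P,X): not NE [P1→D gives 9>6; P2→S gives 5>4]
(B,P,Y): not NE [P1→C gives 9>6]
(B,Q,X): not NE [P1→D gives 9>6; P2→S gives 5>1]
(B,Q,Y): not NE [P3→X gives 9>6]
(B,R,X): not NE [P2→S gives 5>2]
(B,R,Y): not NE [P1→D gives 6>5; P2→Q gives 5>4; P3→X gives 4>1]
(B,S,X): not NE [P1→A gives 5>0]
(B,S,Y): not NE [P2→Q gives 5>2; P3→X gives 8>7]
(C,P,X): not NE [P1→D gives 9>8; P2→Q gives 9>0]
(C,P,Y): not NE [P2→R gives 8>3; P3→X gives 4>3]
(C,Q,X): not NE [P1→D gives 9>6]
(C,Q,Y): not NE [P1→D gives 8>5; P2→R gives 8>0; P3→X gives 9>4]
(C,R,X): not NE [P2→Q gives 9>7; P3→Y gives 7>0]
(C,R,Y): not NE [P1→D gives 6>3]
(C,S,X): not NE [P1→A gives 5>2; P2→Q gives 9>6]
(C,S,Y): not NE [P1→D gives 6>3; P2→R gives 8>6; P3→X gives 5>4]
(D,P,X): not NE [P3→Y gives 7>1]
(D,P,Y): not NE [P1→C gives 9>0; P2→Q gives 9>8]
(D,Q,X): not NE [P2→S gives 9>7]
(D,Q,Y): NE
(D,R,X): not NE [P1→C gives 8>5; P2→S gives 9>0]
(D,R,Y): not NE [P2→Q gives 9>5; P3→X gives 1>0]
(D,S,X): not NE [P1→A gives 5>0]
(D,S,Y): not NE [P2→Q gives 9>5]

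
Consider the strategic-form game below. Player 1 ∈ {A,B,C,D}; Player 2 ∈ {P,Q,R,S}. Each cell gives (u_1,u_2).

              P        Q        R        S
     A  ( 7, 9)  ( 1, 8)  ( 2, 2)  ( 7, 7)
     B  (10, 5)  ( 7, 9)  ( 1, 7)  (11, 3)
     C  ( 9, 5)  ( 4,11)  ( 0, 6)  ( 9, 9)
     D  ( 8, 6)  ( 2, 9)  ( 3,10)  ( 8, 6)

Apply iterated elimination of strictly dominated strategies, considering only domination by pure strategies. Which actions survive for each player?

IESDS → P1:{B,D} P2:{Q,R}

P1 drop A (D beats it: P:8>7 Q:2>1 R:3>2 S:8>7)
P1 drop C (B beats it: P:10>9 Q:7>4 R:1>0 S:11>9)
P2 drop P (Q beats it: B:9>5 D:9>6)
P2 drop S (Q beats it: B:9>3 D:9>6)
P1→{B,D} P2→{Q,R}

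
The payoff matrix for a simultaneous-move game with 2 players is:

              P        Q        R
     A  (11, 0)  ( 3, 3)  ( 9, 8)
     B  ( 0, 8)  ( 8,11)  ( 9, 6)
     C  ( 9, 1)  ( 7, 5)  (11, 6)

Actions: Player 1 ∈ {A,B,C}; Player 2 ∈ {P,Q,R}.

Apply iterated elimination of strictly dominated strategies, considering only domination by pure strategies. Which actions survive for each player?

IESDS → P1:{B,C} P2:{Q,R}

P2 drop P (Q beats it: A:3>0 B:11>8 C:5>1)
P1 drop A (C beats it: Q:7>3 R:11>9)
P1→{B,C} P2→{Q,R}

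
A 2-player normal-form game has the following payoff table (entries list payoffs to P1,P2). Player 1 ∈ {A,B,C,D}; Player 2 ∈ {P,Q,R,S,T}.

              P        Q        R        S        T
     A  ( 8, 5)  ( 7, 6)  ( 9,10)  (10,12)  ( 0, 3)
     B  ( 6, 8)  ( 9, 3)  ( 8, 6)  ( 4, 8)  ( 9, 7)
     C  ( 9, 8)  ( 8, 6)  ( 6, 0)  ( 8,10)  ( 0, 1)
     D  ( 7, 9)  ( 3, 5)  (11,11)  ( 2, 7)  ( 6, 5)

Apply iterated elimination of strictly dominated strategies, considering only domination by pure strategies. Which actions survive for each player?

P2 drop Q (S beats it: A:12>6 B:8>3 C:10>6 D:7>5)
P2 drop T (P beats it: A:5>3 B:8>7 C:8>1 D:9>5)
P1 drop B (A beats it: P:8>6 R:9>8 S:10>4)
P1→{A,C,D} P2→{P,R,S}

IESDS → P1:{A,C,D} P2:{P,R,S}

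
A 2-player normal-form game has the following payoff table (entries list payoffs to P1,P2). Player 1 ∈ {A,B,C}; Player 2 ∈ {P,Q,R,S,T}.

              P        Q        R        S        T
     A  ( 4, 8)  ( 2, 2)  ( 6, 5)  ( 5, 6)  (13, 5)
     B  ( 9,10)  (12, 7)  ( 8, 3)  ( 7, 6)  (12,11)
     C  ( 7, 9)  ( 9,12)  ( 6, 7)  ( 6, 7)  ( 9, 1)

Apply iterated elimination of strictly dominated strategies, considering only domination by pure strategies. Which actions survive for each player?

Remaining: P1:{A,B} P2:{P,T}

P1 drop C (B beats it: P:9>7 Q:12>9 R:8>6 S:7>6 T:12>9)
P2 drop Q (P beats it: A:8>2 B:10>7)
P2 drop R (P beats it: A:8>5 B:10>3)
P2 drop S (P beats it: A:8>6 B:10>6)
P1→{A,B} P2→{P,T}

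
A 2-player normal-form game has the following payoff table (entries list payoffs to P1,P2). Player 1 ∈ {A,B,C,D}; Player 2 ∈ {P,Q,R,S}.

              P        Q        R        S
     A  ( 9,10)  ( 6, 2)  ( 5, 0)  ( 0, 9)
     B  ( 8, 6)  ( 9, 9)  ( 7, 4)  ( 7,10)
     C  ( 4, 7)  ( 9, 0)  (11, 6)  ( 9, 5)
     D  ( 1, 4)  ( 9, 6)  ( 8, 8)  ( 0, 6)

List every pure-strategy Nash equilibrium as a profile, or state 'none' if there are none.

(A,P): NE
(A,Q): not NE [P1→D gives 9>6; P2→P gives 10>2]
(A,R): not NE [P1→C gives 11>5; P2→P gives 10>0]
(A,S): not NE [P1→C gives 9>0; P2→P gives 10>9]
(B,P): not NE [P1→A gives 9>8; P2→S gives 10>6]
(B,Q): not NE [P2→S gives 10>9]
(B,R): not NE [P1→C gives 11>7; P2→S gives 10>4]
(B,S): not NE [P1→C gives 9>7]
(C,P): not NE [P1→A gives 9>4]
(C,Q): not NE [P2→P gives 7>0]
(C,R): not NE [P2→P gives 7>6]
(C,S): not NE [P2→P gives 7>5]
(D,P): not NE [P1→A gives 9>1; P2→R gives 8>4]
(D,Q): not NE [P2→R gives 8>6]
(D,R): not NE [P1→C gives 11>8]
(D,S): not NE [P1→C gives 9>0; P2→R gives 8>6]

Nash profiles: (A,P)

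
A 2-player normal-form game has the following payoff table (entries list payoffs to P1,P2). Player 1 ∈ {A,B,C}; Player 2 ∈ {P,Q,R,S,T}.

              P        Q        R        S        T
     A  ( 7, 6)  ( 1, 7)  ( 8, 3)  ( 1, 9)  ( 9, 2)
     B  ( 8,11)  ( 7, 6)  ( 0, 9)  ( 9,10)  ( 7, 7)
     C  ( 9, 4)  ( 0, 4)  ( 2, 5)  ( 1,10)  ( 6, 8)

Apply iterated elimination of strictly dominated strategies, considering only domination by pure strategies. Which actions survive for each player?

Survivors P1:{B,C} P2:{P,S}

P2 drop Q (S beats it: A:9>7 B:10>6 C:10>4)
P2 drop R (S beats it: A:9>3 B:10>9 C:10>5)
P2 drop T (S beats it: A:9>2 B:10>7 C:10>8)
P1 drop A (B beats it: P:8>7 S:9>1)
P1→{B,C} P2→{P,S}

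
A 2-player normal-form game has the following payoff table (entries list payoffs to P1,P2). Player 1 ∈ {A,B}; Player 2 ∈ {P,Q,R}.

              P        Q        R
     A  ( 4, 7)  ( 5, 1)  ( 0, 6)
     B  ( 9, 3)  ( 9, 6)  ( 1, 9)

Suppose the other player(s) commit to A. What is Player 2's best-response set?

P2 best: {P}

u_2(P vs A) = 7
u_2(Q vs A) = 1
u_2(R vs A) = 6
max payoff 7 at {P}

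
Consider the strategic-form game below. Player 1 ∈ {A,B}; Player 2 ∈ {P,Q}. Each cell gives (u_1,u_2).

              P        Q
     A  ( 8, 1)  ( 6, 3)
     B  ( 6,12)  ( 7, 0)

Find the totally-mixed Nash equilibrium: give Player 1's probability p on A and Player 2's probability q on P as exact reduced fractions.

P1 mixes 6/7 on A; P2 mixes 1/3 on P

P1 indiff ⇒ q·8+(1-q)·6 = q·6+(1-q)·7 ⇒ q(2) = (1-q)(1) ⇒ q = 1/3
P2 indiff ⇒ p·1+(1-p)·12 = p·3+(1-p)·0 ⇒ p(-2) = (1-p)(-12) ⇒ p = 6/7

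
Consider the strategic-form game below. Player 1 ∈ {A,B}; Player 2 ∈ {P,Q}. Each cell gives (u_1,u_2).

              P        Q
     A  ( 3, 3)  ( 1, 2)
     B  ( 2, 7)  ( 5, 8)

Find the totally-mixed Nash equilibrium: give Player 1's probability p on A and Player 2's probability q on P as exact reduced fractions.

P1 indiff ⇒ q·3+(1-q)·1 = q·2+(1-q)·5 ⇒ q(1) = (1-q)(4) ⇒ q = 4/5
P2 indiff ⇒ p·3+(1-p)·7 = p·2+(1-p)·8 ⇒ p(1) = (1-p)(1) ⇒ p = 1/2

(p,q) = (1/2, 4/5)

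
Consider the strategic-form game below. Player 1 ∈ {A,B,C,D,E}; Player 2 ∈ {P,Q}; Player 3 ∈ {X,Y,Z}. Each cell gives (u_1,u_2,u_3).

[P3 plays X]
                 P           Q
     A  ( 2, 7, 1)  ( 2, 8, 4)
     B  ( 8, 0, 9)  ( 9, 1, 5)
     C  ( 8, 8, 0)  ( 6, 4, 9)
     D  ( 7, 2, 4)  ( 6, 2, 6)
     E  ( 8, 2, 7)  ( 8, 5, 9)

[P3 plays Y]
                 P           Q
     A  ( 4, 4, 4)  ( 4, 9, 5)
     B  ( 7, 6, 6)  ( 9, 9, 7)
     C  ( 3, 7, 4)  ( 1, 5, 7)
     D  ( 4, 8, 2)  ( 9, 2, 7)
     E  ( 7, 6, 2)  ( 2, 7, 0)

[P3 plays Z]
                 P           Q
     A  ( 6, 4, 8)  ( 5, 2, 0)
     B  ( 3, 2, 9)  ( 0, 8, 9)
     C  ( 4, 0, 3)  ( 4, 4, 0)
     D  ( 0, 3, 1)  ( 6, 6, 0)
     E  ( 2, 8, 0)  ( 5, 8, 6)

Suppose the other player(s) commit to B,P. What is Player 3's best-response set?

argmax u_3 = {X,Z}

u_3(X vs B,P) = 9
u_3(Y vs B,P) = 6
u_3(Z vs B,P) = 9
max payoff 9 at {X,Z}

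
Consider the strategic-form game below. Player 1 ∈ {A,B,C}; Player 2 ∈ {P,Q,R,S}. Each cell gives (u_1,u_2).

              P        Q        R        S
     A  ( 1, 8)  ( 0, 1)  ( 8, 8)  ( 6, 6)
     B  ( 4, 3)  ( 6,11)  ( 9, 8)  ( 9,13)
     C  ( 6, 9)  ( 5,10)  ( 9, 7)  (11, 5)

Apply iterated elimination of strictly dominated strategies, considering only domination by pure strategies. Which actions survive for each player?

Survivors P1:{B,C} P2:{Q,S}

P1 drop A (B beats it: P:4>1 Q:6>0 R:9>8 S:9>6)
P2 drop P (Q beats it: B:11>3 C:10>9)
P2 drop R (Q beats it: B:11>8 C:10>7)
P1→{B,C} P2→{Q,S}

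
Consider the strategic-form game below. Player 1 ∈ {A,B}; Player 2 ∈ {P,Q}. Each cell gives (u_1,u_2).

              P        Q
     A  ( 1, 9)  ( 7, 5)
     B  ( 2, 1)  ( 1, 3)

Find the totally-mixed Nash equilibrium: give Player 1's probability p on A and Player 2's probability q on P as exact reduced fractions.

p=1/3, q=6/7

P1 indiff ⇒ q·1+(1-q)·7 = q·2+(1-q)·1 ⇒ q(-1) = (1-q)(-6) ⇒ q = 6/7
P2 indiff ⇒ p·9+(1-p)·1 = p·5+(1-p)·3 ⇒ p(4) = (1-p)(2) ⇒ p = 1/3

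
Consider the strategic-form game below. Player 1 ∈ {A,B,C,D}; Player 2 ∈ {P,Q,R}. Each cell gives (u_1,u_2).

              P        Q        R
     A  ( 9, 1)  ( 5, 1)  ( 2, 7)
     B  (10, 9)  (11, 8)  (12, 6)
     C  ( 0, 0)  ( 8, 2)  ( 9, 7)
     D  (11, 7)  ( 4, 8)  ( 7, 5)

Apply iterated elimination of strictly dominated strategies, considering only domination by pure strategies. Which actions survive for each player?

P1 drop A (B beats it: P:10>9 Q:11>5 R:12>2)
P1 drop C (B beats it: P:10>0 Q:11>8 R:12>9)
P2 drop R (P beats it: B:9>6 D:7>5)
P1→{B,D} P2→{P,Q}

Survivors P1:{B,D} P2:{P,Q}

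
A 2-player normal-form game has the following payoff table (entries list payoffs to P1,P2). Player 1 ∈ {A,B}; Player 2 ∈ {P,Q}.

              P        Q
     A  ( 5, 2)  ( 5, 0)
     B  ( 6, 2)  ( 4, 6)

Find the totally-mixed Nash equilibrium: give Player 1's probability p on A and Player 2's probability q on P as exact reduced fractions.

p=2/3, q=1/2

P1 indiff ⇒ q·5+(1-q)·5 = q·6+(1-q)·4 ⇒ q(-1) = (1-q)(-1) ⇒ q = 1/2
P2 indiff ⇒ p·2+(1-p)·2 = p·0+(1-p)·6 ⇒ p(2) = (1-p)(4) ⇒ p = 2/3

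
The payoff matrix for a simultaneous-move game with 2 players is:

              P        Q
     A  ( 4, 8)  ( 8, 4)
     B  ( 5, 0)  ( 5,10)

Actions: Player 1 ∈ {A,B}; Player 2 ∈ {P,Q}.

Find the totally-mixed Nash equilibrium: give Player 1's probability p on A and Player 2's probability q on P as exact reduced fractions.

P1 indiff ⇒ q·4+(1-q)·8 = q·5+(1-q)·5 ⇒ q(-1) = (1-q)(-3) ⇒ q = 3/4
P2 indiff ⇒ p·8+(1-p)·0 = p·4+(1-p)·10 ⇒ p(4) = (1-p)(10) ⇒ p = 5/7

(p,q) = (5/7, 3/4)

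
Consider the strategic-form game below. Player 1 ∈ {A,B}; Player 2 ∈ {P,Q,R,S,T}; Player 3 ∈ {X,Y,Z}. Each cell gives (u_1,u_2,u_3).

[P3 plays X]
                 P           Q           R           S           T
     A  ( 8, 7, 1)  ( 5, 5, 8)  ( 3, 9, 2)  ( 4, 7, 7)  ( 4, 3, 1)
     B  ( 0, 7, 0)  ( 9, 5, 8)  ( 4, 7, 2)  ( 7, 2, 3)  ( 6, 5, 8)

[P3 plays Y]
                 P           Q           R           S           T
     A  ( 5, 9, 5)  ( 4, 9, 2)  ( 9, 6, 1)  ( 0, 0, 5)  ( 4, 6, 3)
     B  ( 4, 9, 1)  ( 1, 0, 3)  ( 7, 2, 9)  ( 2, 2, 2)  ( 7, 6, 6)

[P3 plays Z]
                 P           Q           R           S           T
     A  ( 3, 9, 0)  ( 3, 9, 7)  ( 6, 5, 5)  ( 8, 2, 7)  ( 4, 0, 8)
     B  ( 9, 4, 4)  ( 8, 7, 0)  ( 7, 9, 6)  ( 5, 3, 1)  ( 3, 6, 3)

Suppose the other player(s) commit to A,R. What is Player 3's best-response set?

u_3(X vs A,R) = 2
u_3(Y vs A,R) = 1
u_3(Z vs A,R) = 5
max payoff 5 at {Z}

BR_3 = {Z}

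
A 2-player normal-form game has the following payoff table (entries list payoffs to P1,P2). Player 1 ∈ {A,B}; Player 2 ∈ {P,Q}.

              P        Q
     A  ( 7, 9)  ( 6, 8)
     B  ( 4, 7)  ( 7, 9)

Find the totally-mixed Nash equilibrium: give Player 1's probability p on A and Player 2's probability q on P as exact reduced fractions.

P1 indiff ⇒ q·7+(1-q)·6 = q·4+(1-q)·7 ⇒ q(3) = (1-q)(1) ⇒ q = 1/4
P2 indiff ⇒ p·9+(1-p)·7 = p·8+(1-p)·9 ⇒ p(1) = (1-p)(2) ⇒ p = 2/3

p=2/3, q=1/4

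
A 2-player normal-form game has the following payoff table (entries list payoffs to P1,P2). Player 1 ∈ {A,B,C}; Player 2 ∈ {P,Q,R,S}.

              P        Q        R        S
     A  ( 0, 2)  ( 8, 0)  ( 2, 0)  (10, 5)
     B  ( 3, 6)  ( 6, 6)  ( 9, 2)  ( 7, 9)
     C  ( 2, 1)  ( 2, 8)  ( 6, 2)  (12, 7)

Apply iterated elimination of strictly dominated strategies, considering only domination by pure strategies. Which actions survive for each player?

P2 drop P (S beats it: A:5>2 B:9>6 C:7>1)
P2 drop R (S beats it: A:5>0 B:9>2 C:7>2)
P1 drop B (A beats it: Q:8>6 S:10>7)
P1→{A,C} P2→{Q,S}

Remaining: P1:{A,C} P2:{Q,S}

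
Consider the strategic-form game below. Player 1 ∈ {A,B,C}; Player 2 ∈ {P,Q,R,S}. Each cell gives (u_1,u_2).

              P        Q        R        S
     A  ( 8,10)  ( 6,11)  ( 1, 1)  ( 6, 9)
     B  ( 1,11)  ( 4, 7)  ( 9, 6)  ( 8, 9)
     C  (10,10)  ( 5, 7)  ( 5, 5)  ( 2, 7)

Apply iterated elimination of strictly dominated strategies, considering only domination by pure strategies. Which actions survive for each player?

Survivors P1:{A,C} P2:{P,Q}

P2 drop R (P beats it: A:10>1 B:11>6 C:10>5)
P2 drop S (P beats it: A:10>9 B:11>9 C:10>7)
P1 drop B (A beats it: P:8>1 Q:6>4)
P1→{A,C} P2→{P,Q}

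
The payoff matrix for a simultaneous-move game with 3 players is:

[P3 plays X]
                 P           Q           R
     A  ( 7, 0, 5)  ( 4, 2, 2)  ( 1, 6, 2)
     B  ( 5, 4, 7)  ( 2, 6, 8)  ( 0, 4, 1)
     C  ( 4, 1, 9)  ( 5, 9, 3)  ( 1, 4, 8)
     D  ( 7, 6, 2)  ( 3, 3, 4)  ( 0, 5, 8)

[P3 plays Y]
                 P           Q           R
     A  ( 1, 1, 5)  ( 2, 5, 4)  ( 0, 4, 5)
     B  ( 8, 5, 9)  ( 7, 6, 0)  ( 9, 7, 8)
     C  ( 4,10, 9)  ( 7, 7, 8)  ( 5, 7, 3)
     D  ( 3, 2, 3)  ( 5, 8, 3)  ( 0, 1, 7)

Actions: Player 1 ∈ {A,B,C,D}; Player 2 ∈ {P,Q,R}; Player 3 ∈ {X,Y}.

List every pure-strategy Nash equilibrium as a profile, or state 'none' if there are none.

Nash profiles: (B,R,Y)

(A,P,X): not NE [P2→R gives 6>0]
(A,P,Y): not NE [P1→B gives 8>1; P2→Q gives 5>1]
(A,Q,X): not NE [P1→C gives 5>4; P2→R gives 6>2; P3→Y gives 4>2]
(A,Q,Y): not NE [P1→C gives 7>2]
(A,R,X): not NE [P3→Y gives 5>2]
(A,R,Y): not NE [P1→B gives 9>0; P2→Q gives 5>4]
(B,P,X): not NE [P1→D gives 7>5; P2→Q gives 6>4; P3→Y gives 9>7]
(B,P,Y): not NE [P2→R gives 7>5]
(B,Q,X): not NE [P1→C gives 5>2]
(B,Q,Y): not NE [P2→R gives 7>6; P3→X gives 8>0]
(B,R,X): not NE [P1→C gives 1>0; P2→Q gives 6>4; P3→Y gives 8>1]
(B,R,Y): NE
(C,P,X): not NE [P1→D gives 7>4; P2→Q gives 9>1]
(C,P,Y): not NE [P1→B gives 8>4]
(C,Q,X): not NE [P3→Y gives 8>3]
(C,Q,Y): not NE [P2→P gives 10>7]
(C,R,X): not NE [P2→Q gives 9>4]
(C,R,Y): not NE [P1→B gives 9>5; P2→P gives 10>7; P3→X gives 8>3]
(D,P,X): not NE [P3→Y gives 3>2]
(D,P,Y): not NE [P1→B gives 8>3; P2→Q gives 8>2]
(D,Q,X): not NE [P1→C gives 5>3; P2→P gives 6>3]
(D,Q,Y): not NE [P1→C gives 7>5; P3→X gives 4>3]
(D,R,X): not NE [P1→C gives 1>0; P2→P gives 6>5]
(D,R,Y): not NE [P1→B gives 9>0; P2→Q gives 8>1; P3→X gives 8>7]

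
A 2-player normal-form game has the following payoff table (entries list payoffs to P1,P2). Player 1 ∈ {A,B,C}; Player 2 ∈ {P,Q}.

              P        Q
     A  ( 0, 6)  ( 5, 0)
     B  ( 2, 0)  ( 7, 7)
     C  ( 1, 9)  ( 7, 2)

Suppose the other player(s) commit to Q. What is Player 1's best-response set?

argmax u_1 = {B,C}

u_1(A vs Q) = 5
u_1(B vs Q) = 7
u_1(C vs Q) = 7
max payoff 7 at {B,C}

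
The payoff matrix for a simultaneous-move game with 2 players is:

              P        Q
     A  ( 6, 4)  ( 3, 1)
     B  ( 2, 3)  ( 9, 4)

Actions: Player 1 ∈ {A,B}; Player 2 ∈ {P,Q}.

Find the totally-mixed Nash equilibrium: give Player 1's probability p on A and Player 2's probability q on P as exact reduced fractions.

P1 indiff ⇒ q·6+(1-q)·3 = q·2+(1-q)·9 ⇒ q(4) = (1-q)(6) ⇒ q = 3/5
P2 indiff ⇒ p·4+(1-p)·3 = p·1+(1-p)·4 ⇒ p(3) = (1-p)(1) ⇒ p = 1/4

p=1/4, q=3/5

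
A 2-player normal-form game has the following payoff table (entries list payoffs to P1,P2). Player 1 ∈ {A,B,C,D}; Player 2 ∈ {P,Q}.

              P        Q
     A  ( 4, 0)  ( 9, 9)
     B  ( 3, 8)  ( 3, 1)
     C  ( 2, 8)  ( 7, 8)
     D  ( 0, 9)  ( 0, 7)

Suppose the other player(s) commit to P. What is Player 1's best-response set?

u_1(A vs P) = 4
u_1(B vs P) = 3
u_1(C vs P) = 2
u_1(D vs P) = 0
max payoff 4 at {A}

argmax u_1 = {A}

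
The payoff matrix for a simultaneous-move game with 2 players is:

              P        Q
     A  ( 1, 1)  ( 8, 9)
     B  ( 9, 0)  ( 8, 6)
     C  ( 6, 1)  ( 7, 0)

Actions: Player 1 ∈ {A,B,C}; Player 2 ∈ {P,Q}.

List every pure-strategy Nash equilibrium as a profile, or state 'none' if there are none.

Nash profiles: (A,Q), (B,Q)

(A,P): not NE [P1→B gives 9>1; P2→Q gives 9>1]
(A,Q): NE
(B,P): not NE [P2→Q gives 6>0]
(B,Q): NE
(C,P): not NE [P1→B gives 9>6]
(C,Q): not NE [P1→B gives 8>7; P2→P gives 1>0]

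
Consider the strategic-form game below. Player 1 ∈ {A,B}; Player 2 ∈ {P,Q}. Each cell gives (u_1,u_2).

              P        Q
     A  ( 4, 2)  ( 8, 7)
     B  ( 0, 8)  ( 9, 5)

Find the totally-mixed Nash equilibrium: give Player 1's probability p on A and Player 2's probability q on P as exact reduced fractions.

P1 indiff ⇒ q·4+(1-q)·8 = q·0+(1-q)·9 ⇒ q(4) = (1-q)(1) ⇒ q = 1/5
P2 indiff ⇒ p·2+(1-p)·8 = p·7+(1-p)·5 ⇒ p(-5) = (1-p)(-3) ⇒ p = 3/8

p=3/8, q=1/5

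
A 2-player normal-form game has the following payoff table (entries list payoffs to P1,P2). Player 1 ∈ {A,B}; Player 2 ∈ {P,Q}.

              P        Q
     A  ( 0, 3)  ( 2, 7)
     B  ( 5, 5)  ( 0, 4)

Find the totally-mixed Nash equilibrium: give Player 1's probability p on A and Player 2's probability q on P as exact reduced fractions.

(p,q) = (1/5, 2/7)

P1 indiff ⇒ q·0+(1-q)·2 = q·5+(1-q)·0 ⇒ q(-5) = (1-q)(-2) ⇒ q = 2/7
P2 indiff ⇒ p·3+(1-p)·5 = p·7+(1-p)·4 ⇒ p(-4) = (1-p)(-1) ⇒ p = 1/5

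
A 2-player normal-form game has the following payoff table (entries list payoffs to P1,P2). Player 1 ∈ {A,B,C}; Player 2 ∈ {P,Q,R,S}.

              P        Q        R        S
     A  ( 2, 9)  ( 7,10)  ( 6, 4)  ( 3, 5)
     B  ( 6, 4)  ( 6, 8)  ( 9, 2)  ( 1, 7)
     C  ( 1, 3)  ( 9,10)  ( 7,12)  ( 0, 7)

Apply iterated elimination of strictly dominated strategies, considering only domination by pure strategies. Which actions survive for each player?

P2 drop P (Q beats it: A:10>9 B:8>4 C:10>3)
P2 drop S (Q beats it: A:10>5 B:8>7 C:10>7)
P1 drop A (C beats it: Q:9>7 R:7>6)
P1→{B,C} P2→{Q,R}

IESDS → P1:{B,C} P2:{Q,R}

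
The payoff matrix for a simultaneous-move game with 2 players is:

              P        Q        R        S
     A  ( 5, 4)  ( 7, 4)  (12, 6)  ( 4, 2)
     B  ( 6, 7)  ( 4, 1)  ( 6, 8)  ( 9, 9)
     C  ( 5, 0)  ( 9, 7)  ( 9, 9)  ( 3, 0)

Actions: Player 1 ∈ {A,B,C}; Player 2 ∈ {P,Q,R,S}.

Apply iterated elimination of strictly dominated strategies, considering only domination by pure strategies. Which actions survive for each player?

IESDS → P1:{A,B} P2:{R,S}

P2 drop P (R beats it: A:6>4 B:8>7 C:9>0)
P2 drop Q (R beats it: A:6>4 B:8>1 C:9>7)
P1 drop C (A beats it: R:12>9 S:4>3)
P1→{A,B} P2→{R,S}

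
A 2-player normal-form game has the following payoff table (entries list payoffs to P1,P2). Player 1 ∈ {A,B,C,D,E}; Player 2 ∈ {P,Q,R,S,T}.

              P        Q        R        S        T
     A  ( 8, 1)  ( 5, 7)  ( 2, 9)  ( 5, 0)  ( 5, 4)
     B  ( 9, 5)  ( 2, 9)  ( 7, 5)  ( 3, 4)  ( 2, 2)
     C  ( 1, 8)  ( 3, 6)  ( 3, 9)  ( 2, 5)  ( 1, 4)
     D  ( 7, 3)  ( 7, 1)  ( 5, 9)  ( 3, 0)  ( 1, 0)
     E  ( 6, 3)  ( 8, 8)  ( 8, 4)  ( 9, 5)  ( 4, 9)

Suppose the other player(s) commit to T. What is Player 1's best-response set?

u_1(A vs T) = 5
u_1(B vs T) = 2
u_1(C vs T) = 1
u_1(D vs T) = 1
u_1(E vs T) = 4
max payoff 5 at {A}

argmax u_1 = {A}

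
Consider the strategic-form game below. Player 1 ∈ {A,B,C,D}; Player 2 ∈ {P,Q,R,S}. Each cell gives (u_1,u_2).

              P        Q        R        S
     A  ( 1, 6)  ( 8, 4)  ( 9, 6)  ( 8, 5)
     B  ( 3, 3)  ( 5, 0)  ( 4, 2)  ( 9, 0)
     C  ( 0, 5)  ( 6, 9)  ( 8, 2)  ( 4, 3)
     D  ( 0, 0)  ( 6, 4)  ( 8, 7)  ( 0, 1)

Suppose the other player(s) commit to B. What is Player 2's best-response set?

BR_2 = {P}

u_2(P vs B) = 3
u_2(Q vs B) = 0
u_2(R vs B) = 2
u_2(S vs B) = 0
max payoff 3 at {P}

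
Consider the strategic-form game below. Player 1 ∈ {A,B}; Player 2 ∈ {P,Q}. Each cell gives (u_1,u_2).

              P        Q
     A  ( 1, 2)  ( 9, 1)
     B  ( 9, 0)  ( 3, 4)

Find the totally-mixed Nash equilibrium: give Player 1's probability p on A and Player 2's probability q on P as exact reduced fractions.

(p,q) = (4/5, 3/7)

P1 indiff ⇒ q·1+(1-q)·9 = q·9+(1-q)·3 ⇒ q(-8) = (1-q)(-6) ⇒ q = 3/7
P2 indiff ⇒ p·2+(1-p)·0 = p·1+(1-p)·4 ⇒ p(1) = (1-p)(4) ⇒ p = 4/5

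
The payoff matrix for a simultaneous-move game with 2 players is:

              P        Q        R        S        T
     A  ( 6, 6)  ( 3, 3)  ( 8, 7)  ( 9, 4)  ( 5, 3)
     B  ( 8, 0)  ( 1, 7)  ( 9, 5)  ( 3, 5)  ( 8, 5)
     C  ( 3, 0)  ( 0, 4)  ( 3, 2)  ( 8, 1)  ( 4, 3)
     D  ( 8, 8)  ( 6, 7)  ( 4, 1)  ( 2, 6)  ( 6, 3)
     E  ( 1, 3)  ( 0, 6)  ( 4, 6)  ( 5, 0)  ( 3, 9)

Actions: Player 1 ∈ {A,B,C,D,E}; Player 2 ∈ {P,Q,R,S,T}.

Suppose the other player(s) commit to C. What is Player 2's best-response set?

u_2(P vs C) = 0
u_2(Q vs C) = 4
u_2(R vs C) = 2
u_2(S vs C) = 1
u_2(T vs C) = 3
max payoff 4 at {Q}

BR_2 = {Q}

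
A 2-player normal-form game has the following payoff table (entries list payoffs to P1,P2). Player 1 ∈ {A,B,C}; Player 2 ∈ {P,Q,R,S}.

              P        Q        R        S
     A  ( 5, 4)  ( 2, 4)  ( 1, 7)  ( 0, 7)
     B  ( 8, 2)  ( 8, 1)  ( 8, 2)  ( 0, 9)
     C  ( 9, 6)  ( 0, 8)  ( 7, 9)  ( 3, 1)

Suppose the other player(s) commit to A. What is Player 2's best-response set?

u_2(P vs A) = 4
u_2(Q vs A) = 4
u_2(R vs A) = 7
u_2(S vs A) = 7
max payoff 7 at {R,S}

argmax u_2 = {R,S}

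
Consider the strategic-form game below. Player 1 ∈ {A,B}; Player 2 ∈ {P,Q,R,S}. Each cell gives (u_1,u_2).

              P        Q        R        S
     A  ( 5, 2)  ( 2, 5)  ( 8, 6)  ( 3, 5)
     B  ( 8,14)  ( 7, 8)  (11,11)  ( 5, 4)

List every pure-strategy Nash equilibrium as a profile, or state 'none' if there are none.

NE set: (B,P)

(A,P): not NE [P1→B gives 8>5; P2→R gives 6>2]
(A,Q): not NE [P1→B gives 7>2; P2→R gives 6>5]
(A,R): not NE [P1→B gives 11>8]
(A,S): not NE [P1→B gives 5>3; P2→R gives 6>5]
(B,P): NE
(B,Q): not NE [P2→P gives 14>8]
(B,R): not NE [P2→P gives 14>11]
(B,S): not NE [P2→P gives 14>4]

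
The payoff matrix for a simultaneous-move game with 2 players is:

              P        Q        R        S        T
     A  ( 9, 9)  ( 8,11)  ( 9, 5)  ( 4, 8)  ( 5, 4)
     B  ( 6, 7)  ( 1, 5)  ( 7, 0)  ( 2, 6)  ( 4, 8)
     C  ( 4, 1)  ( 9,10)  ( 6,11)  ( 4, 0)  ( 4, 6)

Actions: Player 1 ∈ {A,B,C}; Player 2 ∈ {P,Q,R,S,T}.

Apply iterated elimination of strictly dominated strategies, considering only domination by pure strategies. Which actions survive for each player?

IESDS → P1:{A,C} P2:{Q,R}

P1 drop B (A beats it: P:9>6 Q:8>1 R:9>7 S:4>2 T:5>4)
P2 drop P (Q beats it: A:11>9 C:10>1)
P2 drop S (Q beats it: A:11>8 C:10>0)
P2 drop T (Q beats it: A:11>4 C:10>6)
P1→{A,C} P2→{Q,R}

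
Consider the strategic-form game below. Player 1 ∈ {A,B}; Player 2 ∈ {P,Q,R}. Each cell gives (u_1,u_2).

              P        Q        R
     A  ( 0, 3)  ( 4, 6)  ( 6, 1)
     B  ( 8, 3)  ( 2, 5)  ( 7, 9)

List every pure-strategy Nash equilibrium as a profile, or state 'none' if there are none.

(A,P): not NE [P1→B gives 8>0; P2→Q gives 6>3]
(A,Q): NE
(A,R): not NE [P1→B gives 7>6; P2→Q gives 6>1]
(B,P): not NE [P2→R gives 9>3]
(B,Q): not NE [P1→A gives 4>2; P2→R gives 9>5]
(B,R): NE

PSNE = {(A,Q), (B,R)}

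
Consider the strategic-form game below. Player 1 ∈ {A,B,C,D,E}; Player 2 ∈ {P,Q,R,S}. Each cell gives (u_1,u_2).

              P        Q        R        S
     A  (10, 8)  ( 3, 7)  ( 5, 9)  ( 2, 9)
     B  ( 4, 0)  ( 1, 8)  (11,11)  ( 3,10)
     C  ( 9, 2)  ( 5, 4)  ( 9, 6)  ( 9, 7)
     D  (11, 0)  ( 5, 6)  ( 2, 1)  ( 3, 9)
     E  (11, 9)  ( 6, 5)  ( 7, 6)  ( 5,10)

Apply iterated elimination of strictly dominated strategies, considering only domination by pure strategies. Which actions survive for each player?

P1 drop A (E beats it: P:11>10 Q:6>3 R:7>5 S:5>2)
P2 drop P (S beats it: B:10>0 C:7>2 D:9>0 E:10>9)
P1 drop D (E beats it: Q:6>5 R:7>2 S:5>3)
P2 drop Q (R beats it: B:11>8 C:6>4 E:6>5)
P1 drop E (C beats it: R:9>7 S:9>5)
P1→{B,C} P2→{R,S}

IESDS → P1:{B,C} P2:{R,S}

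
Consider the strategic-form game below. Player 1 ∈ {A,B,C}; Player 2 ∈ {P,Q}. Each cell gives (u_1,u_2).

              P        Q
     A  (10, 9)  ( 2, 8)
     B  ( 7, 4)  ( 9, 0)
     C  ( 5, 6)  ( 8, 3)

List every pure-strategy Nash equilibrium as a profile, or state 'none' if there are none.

Nash profiles: (A,P)

(A,P): NE
(A,Q): not NE [P1→B gives 9>2; P2→P gives 9>8]
(B,P): not NE [P1→A gives 10>7]
(B,Q): not NE [P2→P gives 4>0]
(C,P): not NE [P1→A gives 10>5]
(C,Q): not NE [P1→B gives 9>8; P2→P gives 6>3]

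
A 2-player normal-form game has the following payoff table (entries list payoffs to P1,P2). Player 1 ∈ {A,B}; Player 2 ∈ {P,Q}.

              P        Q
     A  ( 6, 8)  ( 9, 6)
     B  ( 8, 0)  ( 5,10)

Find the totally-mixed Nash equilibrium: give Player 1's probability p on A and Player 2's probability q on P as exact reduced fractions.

P1 indiff ⇒ q·6+(1-q)·9 = q·8+(1-q)·5 ⇒ q(-2) = (1-q)(-4) ⇒ q = 2/3
P2 indiff ⇒ p·8+(1-p)·0 = p·6+(1-p)·10 ⇒ p(2) = (1-p)(10) ⇒ p = 5/6

P1 mixes 5/6 on A; P2 mixes 2/3 on P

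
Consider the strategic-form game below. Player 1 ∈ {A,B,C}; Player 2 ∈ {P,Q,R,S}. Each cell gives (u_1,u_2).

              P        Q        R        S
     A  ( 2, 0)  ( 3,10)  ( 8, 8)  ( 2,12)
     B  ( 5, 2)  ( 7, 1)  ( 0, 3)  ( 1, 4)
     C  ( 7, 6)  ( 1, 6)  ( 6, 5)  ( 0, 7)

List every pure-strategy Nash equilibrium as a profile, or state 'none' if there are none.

Nash profiles: (A,S)

(A,P): not NE [P1→C gives 7>2; P2→S gives 12>0]
(A,Q): not NE [P1→B gives 7>3; P2→S gives 12>10]
(A,R): not NE [P2→S gives 12>8]
(A,S): NE
(B,P): not NE [P1→C gives 7>5; P2→S gives 4>2]
(B,Q): not NE [P2→S gives 4>1]
(B,R): not NE [P1→A gives 8>0; P2→S gives 4>3]
(B,S): not NE [P1→A gives 2>1]
(C,P): not NE [P2→S gives 7>6]
(C,Q): not NE [P1→B gives 7>1; P2→S gives 7>6]
(C,R): not NE [P1→A gives 8>6; P2→S gives 7>5]
(C,S): not NE [P1→A gives 2>0]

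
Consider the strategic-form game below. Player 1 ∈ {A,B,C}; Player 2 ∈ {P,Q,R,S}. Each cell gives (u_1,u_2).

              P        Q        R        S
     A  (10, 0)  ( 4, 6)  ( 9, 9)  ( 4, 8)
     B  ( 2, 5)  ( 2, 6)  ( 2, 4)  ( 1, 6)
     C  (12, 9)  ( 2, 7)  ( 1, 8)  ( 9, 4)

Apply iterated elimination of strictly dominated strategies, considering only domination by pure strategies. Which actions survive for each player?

Remaining: P1:{A,C} P2:{P,R}

P1 drop B (A beats it: P:10>2 Q:4>2 R:9>2 S:4>1)
P2 drop Q (R beats it: A:9>6 C:8>7)
P2 drop S (R beats it: A:9>8 C:8>4)
P1→{A,C} P2→{P,R}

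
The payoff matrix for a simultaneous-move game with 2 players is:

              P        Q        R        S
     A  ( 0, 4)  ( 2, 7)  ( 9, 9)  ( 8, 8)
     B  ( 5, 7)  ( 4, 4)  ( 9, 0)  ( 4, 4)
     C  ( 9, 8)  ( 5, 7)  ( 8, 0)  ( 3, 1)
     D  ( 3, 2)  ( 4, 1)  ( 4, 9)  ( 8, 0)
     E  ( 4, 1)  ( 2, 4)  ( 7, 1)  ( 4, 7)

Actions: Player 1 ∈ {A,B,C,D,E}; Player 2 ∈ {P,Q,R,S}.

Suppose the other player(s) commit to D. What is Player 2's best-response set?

BR_2 = {R}

u_2(P vs D) = 2
u_2(Q vs D) = 1
u_2(R vs D) = 9
u_2(S vs D) = 0
max payoff 9 at {R}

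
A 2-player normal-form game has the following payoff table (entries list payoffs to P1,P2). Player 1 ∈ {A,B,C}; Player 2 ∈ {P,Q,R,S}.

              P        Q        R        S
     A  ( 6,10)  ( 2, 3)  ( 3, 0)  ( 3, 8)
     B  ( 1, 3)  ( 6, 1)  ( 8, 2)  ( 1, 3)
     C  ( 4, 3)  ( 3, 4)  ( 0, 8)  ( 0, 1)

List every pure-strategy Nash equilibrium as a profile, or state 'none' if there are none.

NE set: (A,P)

(A,P): NE
(A,Q): not NE [P1→B gives 6>2; P2→P gives 10>3]
(A,R): not NE [P1→B gives 8>3; P2→P gives 10>0]
(A,S): not NE [P2→P gives 10>8]
(B,P): not NE [P1→A gives 6>1]
(B,Q): not NE [P2→S gives 3>1]
(B,R): not NE [P2→S gives 3>2]
(B,S): not NE [P1→A gives 3>1]
(C,P): not NE [P1→A gives 6>4; P2→R gives 8>3]
(C,Q): not NE [P1→B gives 6>3; P2→R gives 8>4]
(C,R): not NE [P1→B gives 8>0]
(C,S): not NE [P1→A gives 3>0; P2→R gives 8>1]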